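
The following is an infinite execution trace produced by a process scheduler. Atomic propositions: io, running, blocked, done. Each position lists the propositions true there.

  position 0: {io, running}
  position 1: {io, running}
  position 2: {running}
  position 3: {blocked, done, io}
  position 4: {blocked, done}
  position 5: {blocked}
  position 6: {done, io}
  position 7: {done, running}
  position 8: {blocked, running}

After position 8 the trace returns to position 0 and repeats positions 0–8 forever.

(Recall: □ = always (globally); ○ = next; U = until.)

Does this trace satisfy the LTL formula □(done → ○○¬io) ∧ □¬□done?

done → ○○¬io must hold at every position from 0 onward. It fails at position 4, so □(done → ○○¬io) is false.
Positions where done holds: 3, 4, 6, 7.
Check ○○¬io at each: 3→ok, 4→fails, 6→ok, 7→fails.
¬□done holds at every position 0..8, and those are all positions ever visited, so □¬□done holds.
At position 0: □(done → ○○¬io) is false; □¬□done is true; so □(done → ○○¬io) ∧ □¬□done is false.

Violated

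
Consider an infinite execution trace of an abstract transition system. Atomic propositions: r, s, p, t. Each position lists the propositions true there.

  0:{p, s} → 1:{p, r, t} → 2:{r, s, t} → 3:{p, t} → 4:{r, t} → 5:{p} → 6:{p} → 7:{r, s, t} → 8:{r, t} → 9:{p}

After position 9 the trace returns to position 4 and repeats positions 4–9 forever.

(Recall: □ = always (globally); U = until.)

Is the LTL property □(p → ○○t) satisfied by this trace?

Violated

p → ○○t must hold at every position from 0 onward. It fails at position 3, so □(p → ○○t) is false.
Positions where p holds: 0, 1, 3, 5, 6, 9.
Check ○○t at each: 0→ok, 1→ok, 3→fails, 5→ok, 6→ok, 9→fails.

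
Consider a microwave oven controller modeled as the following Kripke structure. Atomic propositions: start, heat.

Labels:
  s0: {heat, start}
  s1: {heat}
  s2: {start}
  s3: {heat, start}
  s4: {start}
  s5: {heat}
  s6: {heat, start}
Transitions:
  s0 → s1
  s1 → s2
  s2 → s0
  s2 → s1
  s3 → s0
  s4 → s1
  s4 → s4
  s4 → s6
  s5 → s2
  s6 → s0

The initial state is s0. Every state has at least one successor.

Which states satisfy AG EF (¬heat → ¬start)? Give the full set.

{s0, s1, s2, s3, s4, s5, s6}

States satisfying EF (¬heat → ¬start): {s0, s1, s2, s3, s4, s5, s6}.
States satisfying AG EF (¬heat → ¬start): {s0, s1, s2, s3, s4, s5, s6}.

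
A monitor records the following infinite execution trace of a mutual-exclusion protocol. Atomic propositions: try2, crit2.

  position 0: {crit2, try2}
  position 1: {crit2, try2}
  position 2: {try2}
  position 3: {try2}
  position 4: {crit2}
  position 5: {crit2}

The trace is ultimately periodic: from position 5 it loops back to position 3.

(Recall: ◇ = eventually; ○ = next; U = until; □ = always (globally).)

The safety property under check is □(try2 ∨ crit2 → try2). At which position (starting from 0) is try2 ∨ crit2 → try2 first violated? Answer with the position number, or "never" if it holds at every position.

Check try2 ∨ crit2 → try2 at each position in order: 0 ✓, 1 ✓, 2 ✓, 3 ✓.
At position 4 the labels are {crit2}, so try2 ∨ crit2 → try2 is false there. This is the first violation.

4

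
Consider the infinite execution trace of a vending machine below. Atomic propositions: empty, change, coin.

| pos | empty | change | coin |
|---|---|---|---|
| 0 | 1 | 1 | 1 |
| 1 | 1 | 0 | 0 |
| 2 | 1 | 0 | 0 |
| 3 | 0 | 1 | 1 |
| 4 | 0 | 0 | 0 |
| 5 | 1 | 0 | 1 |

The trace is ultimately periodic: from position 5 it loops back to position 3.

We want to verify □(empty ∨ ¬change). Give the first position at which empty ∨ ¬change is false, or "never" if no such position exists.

3

Check empty ∨ ¬change at each position in order: 0 ✓, 1 ✓, 2 ✓.
At position 3 the labels are {change, coin}, so empty ∨ ¬change is false there. This is the first violation.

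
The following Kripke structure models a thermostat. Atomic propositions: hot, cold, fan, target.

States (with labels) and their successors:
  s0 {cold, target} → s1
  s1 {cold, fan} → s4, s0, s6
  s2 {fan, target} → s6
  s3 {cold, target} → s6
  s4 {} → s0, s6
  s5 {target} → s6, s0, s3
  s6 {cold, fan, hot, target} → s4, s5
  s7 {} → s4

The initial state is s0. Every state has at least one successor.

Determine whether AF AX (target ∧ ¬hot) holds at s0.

Violated

States satisfying AX (target ∧ ¬hot): ∅.
States satisfying AF AX (target ∧ ¬hot): ∅.
There is a path from s0 along which AX (target ∧ ¬hot) never holds.
s0 ∉ Sat(AF AX (target ∧ ¬hot)).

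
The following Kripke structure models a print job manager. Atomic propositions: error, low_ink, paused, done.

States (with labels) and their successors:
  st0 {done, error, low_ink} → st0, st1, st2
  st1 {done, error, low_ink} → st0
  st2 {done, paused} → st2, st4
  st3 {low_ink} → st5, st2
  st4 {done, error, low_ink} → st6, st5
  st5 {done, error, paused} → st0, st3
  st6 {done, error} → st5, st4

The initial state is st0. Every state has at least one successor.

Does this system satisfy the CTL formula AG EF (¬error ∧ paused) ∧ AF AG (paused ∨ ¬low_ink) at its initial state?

States satisfying EF (¬error ∧ paused): {st0, st1, st2, st3, st4, st5, st6}.
States satisfying AG EF (¬error ∧ paused): {st0, st1, st2, st3, st4, st5, st6}.
States satisfying AG (paused ∨ ¬low_ink): ∅.
States satisfying AF AG (paused ∨ ¬low_ink): ∅.
States satisfying AG EF (¬error ∧ paused) ∧ AF AG (paused ∨ ¬low_ink): ∅.
st0 ∉ Sat(AG EF (¬error ∧ paused) ∧ AF AG (paused ∨ ¬low_ink)).

Violated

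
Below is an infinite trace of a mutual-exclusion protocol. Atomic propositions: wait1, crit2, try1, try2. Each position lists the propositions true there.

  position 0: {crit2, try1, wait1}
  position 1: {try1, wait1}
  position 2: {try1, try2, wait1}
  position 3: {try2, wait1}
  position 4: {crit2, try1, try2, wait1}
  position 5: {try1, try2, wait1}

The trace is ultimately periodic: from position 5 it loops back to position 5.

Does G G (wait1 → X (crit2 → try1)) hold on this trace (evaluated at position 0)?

Satisfied

G (wait1 → X (crit2 → try1)) holds at every position 0..5, and those are all positions ever visited, so G G (wait1 → X (crit2 → try1)) holds.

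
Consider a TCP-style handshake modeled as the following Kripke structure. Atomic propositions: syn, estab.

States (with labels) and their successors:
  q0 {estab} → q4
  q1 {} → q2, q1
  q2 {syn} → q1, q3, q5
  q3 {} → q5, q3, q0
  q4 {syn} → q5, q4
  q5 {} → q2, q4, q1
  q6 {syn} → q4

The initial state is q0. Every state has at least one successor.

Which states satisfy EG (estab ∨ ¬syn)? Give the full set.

{q1, q3, q5}

States satisfying estab ∨ ¬syn: {q0, q1, q3, q5}.
States satisfying EG (estab ∨ ¬syn): {q1, q3, q5}.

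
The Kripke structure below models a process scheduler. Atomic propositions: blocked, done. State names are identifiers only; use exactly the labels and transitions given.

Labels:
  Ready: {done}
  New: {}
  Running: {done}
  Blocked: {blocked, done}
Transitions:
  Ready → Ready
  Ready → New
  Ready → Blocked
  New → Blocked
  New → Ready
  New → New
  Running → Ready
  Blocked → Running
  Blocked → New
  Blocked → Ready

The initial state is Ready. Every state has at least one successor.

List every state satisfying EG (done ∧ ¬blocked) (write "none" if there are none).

{Ready, Running}

States satisfying done ∧ ¬blocked: {Ready, Running}.
States satisfying EG (done ∧ ¬blocked): {Ready, Running}.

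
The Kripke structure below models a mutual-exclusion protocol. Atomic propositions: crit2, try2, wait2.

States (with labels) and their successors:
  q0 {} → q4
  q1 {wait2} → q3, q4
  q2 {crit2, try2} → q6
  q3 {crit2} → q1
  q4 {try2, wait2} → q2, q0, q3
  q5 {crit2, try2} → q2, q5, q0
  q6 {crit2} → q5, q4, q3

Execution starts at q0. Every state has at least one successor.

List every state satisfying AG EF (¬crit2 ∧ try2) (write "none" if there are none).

{q0, q1, q2, q3, q4, q5, q6}

States satisfying EF (¬crit2 ∧ try2): {q0, q1, q2, q3, q4, q5, q6}.
States satisfying AG EF (¬crit2 ∧ try2): {q0, q1, q2, q3, q4, q5, q6}.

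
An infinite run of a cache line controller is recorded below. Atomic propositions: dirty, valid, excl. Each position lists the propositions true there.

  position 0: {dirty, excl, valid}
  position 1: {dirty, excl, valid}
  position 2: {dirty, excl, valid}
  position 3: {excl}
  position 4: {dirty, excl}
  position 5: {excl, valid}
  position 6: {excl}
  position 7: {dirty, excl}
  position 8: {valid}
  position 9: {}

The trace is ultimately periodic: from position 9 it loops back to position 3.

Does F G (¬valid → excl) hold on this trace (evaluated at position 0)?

Does not hold

G (¬valid → excl) is false at every position 0..9, so it never becomes true and F G (¬valid → excl) fails.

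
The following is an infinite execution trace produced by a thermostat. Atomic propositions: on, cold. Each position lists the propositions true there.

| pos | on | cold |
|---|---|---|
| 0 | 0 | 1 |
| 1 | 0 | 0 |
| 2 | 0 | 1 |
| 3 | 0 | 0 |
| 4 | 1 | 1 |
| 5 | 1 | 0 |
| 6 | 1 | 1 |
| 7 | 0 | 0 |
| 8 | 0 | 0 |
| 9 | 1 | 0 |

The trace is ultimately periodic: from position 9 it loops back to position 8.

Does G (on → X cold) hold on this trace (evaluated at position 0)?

on → X cold must hold at every position from 0 onward. It fails at position 4, so G (on → X cold) is false.
Positions where on holds: 4, 5, 6, 9.
Check X cold at each: 4→fails, 5→ok, 6→fails, 9→fails.

Violated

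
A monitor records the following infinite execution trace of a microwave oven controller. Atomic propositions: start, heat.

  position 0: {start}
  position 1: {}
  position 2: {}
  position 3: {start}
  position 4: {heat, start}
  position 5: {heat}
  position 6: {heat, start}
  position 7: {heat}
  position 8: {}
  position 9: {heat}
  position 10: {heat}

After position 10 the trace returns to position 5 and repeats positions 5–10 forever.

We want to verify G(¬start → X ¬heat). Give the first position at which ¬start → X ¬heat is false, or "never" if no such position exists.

5

Check ¬start → X ¬heat at each position in order: 0 ✓, 1 ✓, 2 ✓, 3 ✓, 4 ✓.
At position 5 the labels are {heat} and the next position 6 has {heat, start}, so ¬start → X ¬heat is false there. This is the first violation.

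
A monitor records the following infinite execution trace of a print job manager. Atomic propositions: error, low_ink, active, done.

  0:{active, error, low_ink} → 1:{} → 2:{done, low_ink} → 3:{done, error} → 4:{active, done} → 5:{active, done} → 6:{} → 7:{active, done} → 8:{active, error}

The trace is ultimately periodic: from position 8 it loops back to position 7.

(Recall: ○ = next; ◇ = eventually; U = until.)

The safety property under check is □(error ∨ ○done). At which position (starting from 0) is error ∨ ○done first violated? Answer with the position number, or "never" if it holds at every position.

Check error ∨ ○done at each position in order: 0 ✓, 1 ✓, 2 ✓, 3 ✓, 4 ✓.
At position 5 the labels are {active, done} and the next position 6 has {}, so error ∨ ○done is false there. This is the first violation.

5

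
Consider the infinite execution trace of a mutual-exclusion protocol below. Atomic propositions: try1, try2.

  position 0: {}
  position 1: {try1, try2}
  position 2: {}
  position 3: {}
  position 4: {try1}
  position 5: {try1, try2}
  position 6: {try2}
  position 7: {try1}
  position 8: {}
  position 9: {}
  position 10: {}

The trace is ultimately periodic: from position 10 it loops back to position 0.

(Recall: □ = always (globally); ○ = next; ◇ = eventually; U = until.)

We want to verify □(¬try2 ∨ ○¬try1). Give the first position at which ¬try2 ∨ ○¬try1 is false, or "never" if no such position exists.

Check ¬try2 ∨ ○¬try1 at each position in order: 0 ✓, 1 ✓, 2 ✓, 3 ✓, 4 ✓, 5 ✓.
At position 6 the labels are {try2} and the next position 7 has {try1}, so ¬try2 ∨ ○¬try1 is false there. This is the first violation.

6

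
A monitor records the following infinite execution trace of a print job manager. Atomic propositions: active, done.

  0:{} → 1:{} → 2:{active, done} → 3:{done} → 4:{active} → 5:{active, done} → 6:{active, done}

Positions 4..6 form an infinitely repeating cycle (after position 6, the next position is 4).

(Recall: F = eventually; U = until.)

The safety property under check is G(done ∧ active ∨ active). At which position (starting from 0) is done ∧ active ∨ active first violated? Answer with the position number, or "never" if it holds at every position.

0

At position 0 the labels are {}, so done ∧ active ∨ active is false there. This is the first violation.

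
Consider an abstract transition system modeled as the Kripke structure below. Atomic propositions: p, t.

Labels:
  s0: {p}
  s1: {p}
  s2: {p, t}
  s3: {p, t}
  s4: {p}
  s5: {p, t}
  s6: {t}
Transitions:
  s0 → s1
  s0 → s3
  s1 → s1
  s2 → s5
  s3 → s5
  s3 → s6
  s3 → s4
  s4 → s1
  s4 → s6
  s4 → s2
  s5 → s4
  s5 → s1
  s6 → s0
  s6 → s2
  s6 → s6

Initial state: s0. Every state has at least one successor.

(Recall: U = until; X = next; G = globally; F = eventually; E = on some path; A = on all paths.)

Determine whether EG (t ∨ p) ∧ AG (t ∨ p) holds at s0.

States satisfying t ∨ p: {s0, s1, s2, s3, s4, s5, s6}.
States satisfying EG (t ∨ p): {s0, s1, s2, s3, s4, s5, s6}.
States satisfying AG (t ∨ p): {s0, s1, s2, s3, s4, s5, s6}.
States satisfying EG (t ∨ p) ∧ AG (t ∨ p): {s0, s1, s2, s3, s4, s5, s6}.
s0 ∈ Sat(EG (t ∨ p) ∧ AG (t ∨ p)).

Holds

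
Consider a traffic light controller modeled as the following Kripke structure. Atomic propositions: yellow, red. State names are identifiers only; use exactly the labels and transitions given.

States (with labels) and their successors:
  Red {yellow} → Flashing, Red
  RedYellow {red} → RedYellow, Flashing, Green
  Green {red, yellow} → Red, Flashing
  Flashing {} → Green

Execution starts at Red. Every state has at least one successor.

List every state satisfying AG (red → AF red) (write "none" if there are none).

{Red, RedYellow, Green, Flashing}

States satisfying red → AF red: {Red, RedYellow, Green, Flashing}.
States satisfying AG (red → AF red): {Red, RedYellow, Green, Flashing}.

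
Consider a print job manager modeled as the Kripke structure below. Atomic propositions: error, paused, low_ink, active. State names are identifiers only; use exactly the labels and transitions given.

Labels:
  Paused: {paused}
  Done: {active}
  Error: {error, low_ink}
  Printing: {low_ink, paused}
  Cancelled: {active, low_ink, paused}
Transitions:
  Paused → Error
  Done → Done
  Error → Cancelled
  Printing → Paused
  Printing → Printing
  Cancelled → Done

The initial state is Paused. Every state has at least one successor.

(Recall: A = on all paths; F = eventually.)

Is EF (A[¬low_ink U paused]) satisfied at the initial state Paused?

States satisfying A[¬low_ink U paused]: {Paused, Printing, Cancelled}.
States satisfying EF (A[¬low_ink U paused]): {Paused, Error, Printing, Cancelled}.
Some path from Paused reaches a state where A[¬low_ink U paused] holds.
Paused ∈ Sat(EF (A[¬low_ink U paused])).

Yes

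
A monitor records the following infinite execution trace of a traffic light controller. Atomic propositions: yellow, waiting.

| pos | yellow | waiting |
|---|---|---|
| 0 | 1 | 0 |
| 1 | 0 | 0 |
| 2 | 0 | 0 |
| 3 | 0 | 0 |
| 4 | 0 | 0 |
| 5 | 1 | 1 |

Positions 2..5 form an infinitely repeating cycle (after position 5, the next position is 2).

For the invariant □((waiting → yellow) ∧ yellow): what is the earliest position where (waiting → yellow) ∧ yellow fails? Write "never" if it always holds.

1

Check (waiting → yellow) ∧ yellow at each position in order: 0 ✓.
At position 1 the labels are {}, so (waiting → yellow) ∧ yellow is false there. This is the first violation.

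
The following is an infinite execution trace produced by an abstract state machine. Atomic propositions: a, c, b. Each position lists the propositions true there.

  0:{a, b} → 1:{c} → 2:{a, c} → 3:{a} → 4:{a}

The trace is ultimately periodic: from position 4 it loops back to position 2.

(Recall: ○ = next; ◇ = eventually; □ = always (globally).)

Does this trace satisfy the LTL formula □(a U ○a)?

a U ○a holds at every position 0..4, and those are all positions ever visited, so □(a U ○a) holds.

Holds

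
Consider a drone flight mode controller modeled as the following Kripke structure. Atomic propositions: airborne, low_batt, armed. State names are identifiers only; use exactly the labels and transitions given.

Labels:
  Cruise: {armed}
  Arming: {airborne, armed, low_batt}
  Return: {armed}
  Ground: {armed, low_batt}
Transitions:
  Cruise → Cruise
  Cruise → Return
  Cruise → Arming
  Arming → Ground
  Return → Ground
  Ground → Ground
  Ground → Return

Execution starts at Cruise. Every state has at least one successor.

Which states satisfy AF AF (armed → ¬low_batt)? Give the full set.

{Cruise, Return}

States satisfying AF (armed → ¬low_batt): {Cruise, Return}.
States satisfying AF AF (armed → ¬low_batt): {Cruise, Return}.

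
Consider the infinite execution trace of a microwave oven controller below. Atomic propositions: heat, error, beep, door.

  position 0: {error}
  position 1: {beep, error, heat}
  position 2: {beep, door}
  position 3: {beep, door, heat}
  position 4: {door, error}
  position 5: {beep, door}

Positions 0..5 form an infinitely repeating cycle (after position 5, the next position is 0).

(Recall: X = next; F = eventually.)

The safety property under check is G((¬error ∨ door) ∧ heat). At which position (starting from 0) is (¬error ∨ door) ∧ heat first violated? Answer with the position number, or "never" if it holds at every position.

At position 0 the labels are {error}, so (¬error ∨ door) ∧ heat is false there. This is the first violation.

0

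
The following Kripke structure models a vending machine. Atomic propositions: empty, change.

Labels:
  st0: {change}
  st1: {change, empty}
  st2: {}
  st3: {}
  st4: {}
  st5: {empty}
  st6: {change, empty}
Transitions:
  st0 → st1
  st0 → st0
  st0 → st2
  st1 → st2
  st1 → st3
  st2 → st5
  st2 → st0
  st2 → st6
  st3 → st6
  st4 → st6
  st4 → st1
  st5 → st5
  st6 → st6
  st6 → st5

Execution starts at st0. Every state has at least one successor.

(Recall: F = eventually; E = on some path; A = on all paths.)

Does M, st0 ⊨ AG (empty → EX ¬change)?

States satisfying empty → EX ¬change: {st0, st1, st2, st3, st4, st5, st6}.
States satisfying AG (empty → EX ¬change): {st0, st1, st2, st3, st4, st5, st6}.
Every state reachable from st0 satisfies empty → EX ¬change.
st0 ∈ Sat(AG (empty → EX ¬change)).

Yes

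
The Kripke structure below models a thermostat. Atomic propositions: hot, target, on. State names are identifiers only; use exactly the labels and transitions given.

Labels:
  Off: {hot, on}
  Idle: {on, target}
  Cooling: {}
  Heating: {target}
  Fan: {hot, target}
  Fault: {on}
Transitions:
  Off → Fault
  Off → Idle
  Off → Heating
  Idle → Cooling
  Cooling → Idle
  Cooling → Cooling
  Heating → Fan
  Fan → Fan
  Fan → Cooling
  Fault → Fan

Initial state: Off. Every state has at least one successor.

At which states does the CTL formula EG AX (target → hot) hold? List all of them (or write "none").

{Heating, Fan, Fault}

States satisfying AX (target → hot): {Idle, Heating, Fan, Fault}.
States satisfying EG AX (target → hot): {Heating, Fan, Fault}.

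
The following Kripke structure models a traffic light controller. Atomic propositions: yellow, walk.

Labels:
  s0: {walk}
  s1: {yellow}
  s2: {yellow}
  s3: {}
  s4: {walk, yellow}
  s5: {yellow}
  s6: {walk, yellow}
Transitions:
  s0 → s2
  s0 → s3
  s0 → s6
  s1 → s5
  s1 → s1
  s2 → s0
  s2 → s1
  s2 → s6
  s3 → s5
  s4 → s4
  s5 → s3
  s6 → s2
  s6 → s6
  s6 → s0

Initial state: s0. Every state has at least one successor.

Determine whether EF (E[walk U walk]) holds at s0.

States satisfying E[walk U walk]: {s0, s4, s6}.
States satisfying EF (E[walk U walk]): {s0, s2, s4, s6}.
Some path from s0 reaches a state where E[walk U walk] holds.
s0 ∈ Sat(EF (E[walk U walk])).

Yes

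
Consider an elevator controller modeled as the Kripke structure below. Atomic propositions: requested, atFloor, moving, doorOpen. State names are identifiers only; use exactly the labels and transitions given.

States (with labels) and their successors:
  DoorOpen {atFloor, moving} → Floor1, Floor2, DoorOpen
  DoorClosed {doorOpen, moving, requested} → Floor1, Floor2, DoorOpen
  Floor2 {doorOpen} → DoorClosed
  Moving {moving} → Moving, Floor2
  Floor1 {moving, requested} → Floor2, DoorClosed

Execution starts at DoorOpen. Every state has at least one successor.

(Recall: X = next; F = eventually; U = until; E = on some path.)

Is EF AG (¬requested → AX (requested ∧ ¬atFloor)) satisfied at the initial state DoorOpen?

No

States satisfying AG (¬requested → AX (requested ∧ ¬atFloor)): ∅.
States satisfying EF AG (¬requested → AX (requested ∧ ¬atFloor)): ∅.
No suitable path/successor from DoorOpen witnesses the formula.
DoorOpen ∉ Sat(EF AG (¬requested → AX (requested ∧ ¬atFloor))).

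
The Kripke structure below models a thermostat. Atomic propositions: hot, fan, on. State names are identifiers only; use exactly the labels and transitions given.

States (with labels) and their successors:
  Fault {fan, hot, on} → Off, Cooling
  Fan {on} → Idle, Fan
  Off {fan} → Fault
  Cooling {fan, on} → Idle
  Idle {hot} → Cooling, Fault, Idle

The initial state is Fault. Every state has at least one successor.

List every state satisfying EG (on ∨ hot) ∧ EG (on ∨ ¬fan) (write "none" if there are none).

States satisfying on ∨ hot: {Fault, Fan, Cooling, Idle}.
States satisfying EG (on ∨ hot): {Fault, Fan, Cooling, Idle}.
States satisfying on ∨ ¬fan: {Fault, Fan, Cooling, Idle}.
States satisfying EG (on ∨ ¬fan): {Fault, Fan, Cooling, Idle}.
States satisfying EG (on ∨ hot) ∧ EG (on ∨ ¬fan): {Fault, Fan, Cooling, Idle}.

{Fault, Fan, Cooling, Idle}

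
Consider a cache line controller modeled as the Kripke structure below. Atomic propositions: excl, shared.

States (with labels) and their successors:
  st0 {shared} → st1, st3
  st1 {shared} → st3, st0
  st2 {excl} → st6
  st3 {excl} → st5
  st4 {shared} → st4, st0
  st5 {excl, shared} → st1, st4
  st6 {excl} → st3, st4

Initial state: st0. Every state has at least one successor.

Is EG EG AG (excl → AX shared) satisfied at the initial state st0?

Satisfied

States satisfying EG AG (excl → AX shared): {st0, st1, st3, st4, st5}.
States satisfying EG EG AG (excl → AX shared): {st0, st1, st3, st4, st5}.
st0 ∈ Sat(EG EG AG (excl → AX shared)).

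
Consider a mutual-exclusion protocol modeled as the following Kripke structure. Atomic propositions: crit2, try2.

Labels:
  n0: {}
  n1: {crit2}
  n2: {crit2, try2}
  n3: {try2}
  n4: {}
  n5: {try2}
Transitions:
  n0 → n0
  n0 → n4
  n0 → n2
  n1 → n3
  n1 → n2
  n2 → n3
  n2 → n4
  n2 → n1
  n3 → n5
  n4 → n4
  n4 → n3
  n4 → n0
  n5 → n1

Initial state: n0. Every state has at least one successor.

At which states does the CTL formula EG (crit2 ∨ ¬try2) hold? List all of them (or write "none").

States satisfying crit2 ∨ ¬try2: {n0, n1, n2, n4}.
States satisfying EG (crit2 ∨ ¬try2): {n0, n1, n2, n4}.

{n0, n1, n2, n4}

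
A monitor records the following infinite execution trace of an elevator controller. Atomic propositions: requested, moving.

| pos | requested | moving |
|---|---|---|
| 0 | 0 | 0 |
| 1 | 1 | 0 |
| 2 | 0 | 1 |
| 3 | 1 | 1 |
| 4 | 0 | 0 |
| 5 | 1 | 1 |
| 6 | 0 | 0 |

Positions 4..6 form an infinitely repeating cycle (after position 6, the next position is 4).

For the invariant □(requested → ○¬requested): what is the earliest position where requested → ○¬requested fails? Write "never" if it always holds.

never

requested → ○¬requested holds at every position 0..6, and those are all the positions the trace ever visits, so the invariant □(requested → ○¬requested) is never violated.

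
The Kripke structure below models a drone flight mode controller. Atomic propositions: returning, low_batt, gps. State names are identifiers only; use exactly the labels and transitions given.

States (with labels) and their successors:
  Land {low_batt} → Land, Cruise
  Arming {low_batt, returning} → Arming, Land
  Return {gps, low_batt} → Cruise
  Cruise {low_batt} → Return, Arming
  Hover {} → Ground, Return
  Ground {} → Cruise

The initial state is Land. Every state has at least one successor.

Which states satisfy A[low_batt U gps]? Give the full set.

{Return}

States satisfying low_batt: {Land, Arming, Return, Cruise}.
States satisfying gps: {Return}.
States satisfying A[low_batt U gps]: {Return}.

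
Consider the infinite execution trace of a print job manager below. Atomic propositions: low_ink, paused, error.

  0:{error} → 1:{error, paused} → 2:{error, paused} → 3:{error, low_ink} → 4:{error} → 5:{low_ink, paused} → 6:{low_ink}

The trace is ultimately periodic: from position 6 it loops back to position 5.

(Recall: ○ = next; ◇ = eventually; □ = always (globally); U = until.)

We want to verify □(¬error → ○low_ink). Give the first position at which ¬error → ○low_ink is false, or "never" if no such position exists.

never

¬error → ○low_ink holds at every position 0..6, and those are all the positions the trace ever visits, so the invariant □(¬error → ○low_ink) is never violated.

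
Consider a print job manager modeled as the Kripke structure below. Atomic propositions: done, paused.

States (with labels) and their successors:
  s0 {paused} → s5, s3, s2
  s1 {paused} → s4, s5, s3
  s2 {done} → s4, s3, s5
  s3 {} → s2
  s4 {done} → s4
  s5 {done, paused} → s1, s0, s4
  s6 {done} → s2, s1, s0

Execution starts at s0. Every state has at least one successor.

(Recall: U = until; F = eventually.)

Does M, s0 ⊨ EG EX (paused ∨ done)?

States satisfying EX (paused ∨ done): {s0, s1, s2, s3, s4, s5, s6}.
States satisfying EG EX (paused ∨ done): {s0, s1, s2, s3, s4, s5, s6}.
s0 ∈ Sat(EG EX (paused ∨ done)).

Yes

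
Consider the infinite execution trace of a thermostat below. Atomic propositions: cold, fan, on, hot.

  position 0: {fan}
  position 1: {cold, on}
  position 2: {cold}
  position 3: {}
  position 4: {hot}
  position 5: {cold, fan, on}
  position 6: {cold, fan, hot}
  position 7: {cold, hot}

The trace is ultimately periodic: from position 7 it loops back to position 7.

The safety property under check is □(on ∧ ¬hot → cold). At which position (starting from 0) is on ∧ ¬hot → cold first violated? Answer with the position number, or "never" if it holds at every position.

never

on ∧ ¬hot → cold holds at every position 0..7, and those are all the positions the trace ever visits, so the invariant □(on ∧ ¬hot → cold) is never violated.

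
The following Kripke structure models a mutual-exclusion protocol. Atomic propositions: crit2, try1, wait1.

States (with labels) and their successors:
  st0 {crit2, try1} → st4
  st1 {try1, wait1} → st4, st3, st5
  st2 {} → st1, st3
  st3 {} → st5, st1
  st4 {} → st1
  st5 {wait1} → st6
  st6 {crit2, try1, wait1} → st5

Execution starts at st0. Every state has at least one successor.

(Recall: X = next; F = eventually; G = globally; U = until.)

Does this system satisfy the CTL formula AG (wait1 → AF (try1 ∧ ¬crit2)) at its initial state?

Does not hold

States satisfying wait1 → AF (try1 ∧ ¬crit2): {st0, st1, st2, st3, st4}.
States satisfying AG (wait1 → AF (try1 ∧ ¬crit2)): ∅.
st5 is reachable from st0 and violates wait1 → AF (try1 ∧ ¬crit2), so AG fails at st0.
st0 ∉ Sat(AG (wait1 → AF (try1 ∧ ¬crit2))).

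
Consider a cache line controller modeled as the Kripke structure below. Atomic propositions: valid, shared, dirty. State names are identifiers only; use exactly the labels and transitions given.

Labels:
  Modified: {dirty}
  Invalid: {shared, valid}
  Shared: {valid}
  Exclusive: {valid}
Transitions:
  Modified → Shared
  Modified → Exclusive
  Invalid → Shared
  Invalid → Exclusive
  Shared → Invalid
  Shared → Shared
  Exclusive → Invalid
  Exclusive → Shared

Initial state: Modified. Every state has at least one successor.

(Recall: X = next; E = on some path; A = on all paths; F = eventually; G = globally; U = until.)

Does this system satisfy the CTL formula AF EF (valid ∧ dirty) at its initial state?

States satisfying EF (valid ∧ dirty): ∅.
States satisfying AF EF (valid ∧ dirty): ∅.
There is a path from Modified along which EF (valid ∧ dirty) never holds.
Modified ∉ Sat(AF EF (valid ∧ dirty)).

No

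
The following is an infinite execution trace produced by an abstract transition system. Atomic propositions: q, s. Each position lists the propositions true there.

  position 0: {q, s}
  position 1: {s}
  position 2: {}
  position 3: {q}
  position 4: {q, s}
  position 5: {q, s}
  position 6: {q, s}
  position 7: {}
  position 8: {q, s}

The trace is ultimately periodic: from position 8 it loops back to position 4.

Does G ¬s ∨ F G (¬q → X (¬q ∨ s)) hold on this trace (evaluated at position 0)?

Satisfied

¬s must hold at every position from 0 onward. It fails at position 0, so G ¬s is false.
G (¬q → X (¬q ∨ s)) holds at position 3, which is reachable from 0, so F G (¬q → X (¬q ∨ s)) holds.
At position 0: G ¬s is false; F G (¬q → X (¬q ∨ s)) is true; so G ¬s ∨ F G (¬q → X (¬q ∨ s)) is true.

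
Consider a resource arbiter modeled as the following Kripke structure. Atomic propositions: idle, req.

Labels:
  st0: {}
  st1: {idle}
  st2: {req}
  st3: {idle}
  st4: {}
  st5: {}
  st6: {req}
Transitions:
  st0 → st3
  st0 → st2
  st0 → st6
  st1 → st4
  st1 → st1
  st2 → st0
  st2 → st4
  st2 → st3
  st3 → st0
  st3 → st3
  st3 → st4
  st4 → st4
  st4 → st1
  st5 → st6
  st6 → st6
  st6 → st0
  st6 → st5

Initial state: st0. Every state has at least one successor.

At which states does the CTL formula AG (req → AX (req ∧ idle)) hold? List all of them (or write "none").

States satisfying req → AX (req ∧ idle): {st0, st1, st3, st4, st5}.
States satisfying AG (req → AX (req ∧ idle)): {st1, st4}.

{st1, st4}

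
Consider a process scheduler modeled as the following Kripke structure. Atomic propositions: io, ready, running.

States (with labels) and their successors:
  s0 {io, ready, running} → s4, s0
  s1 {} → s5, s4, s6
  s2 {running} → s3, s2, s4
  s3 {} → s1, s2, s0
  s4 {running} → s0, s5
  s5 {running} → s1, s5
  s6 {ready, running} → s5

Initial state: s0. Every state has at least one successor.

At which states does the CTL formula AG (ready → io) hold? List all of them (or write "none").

States satisfying ready → io: {s0, s1, s2, s3, s4, s5}.
States satisfying AG (ready → io): ∅.

none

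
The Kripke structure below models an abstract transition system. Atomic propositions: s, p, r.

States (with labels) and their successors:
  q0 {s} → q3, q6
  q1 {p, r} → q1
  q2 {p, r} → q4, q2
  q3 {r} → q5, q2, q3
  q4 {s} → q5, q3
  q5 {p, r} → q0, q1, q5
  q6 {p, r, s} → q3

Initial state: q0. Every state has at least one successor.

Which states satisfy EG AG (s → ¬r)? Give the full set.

{q1}

States satisfying AG (s → ¬r): {q1}.
States satisfying EG AG (s → ¬r): {q1}.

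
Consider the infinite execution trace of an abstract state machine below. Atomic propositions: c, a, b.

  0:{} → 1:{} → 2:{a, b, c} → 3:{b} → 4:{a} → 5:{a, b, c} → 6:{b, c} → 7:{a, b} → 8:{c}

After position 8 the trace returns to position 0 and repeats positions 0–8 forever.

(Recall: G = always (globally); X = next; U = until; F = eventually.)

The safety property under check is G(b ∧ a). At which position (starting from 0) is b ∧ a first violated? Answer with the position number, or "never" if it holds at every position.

At position 0 the labels are {}, so b ∧ a is false there. This is the first violation.

0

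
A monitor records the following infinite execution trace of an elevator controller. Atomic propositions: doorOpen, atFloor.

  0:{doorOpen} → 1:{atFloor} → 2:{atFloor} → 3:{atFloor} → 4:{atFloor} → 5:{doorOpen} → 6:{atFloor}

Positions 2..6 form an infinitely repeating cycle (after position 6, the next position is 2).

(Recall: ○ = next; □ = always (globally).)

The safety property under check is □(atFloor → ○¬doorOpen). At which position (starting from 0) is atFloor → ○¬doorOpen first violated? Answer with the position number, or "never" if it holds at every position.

4

Check atFloor → ○¬doorOpen at each position in order: 0 ✓, 1 ✓, 2 ✓, 3 ✓.
At position 4 the labels are {atFloor} and the next position 5 has {doorOpen}, so atFloor → ○¬doorOpen is false there. This is the first violation.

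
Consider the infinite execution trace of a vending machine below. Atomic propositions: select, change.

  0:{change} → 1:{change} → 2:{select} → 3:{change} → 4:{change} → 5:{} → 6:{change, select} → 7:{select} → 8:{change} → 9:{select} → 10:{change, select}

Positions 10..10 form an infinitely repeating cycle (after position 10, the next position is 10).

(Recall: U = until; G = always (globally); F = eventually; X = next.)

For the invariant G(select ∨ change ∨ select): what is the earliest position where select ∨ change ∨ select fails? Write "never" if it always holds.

5

Check select ∨ change ∨ select at each position in order: 0 ✓, 1 ✓, 2 ✓, 3 ✓, 4 ✓.
At position 5 the labels are {}, so select ∨ change ∨ select is false there. This is the first violation.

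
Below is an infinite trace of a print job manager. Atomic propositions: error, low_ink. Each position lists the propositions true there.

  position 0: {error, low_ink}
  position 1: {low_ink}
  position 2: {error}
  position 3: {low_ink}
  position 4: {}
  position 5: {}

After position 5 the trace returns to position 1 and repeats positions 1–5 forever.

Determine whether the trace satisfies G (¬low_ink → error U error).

Does not hold

¬low_ink → error U error must hold at every position from 0 onward. It fails at position 4, so G (¬low_ink → error U error) is false.
Positions where ¬low_ink holds: 2, 4, 5.
Check error U error at each: 2→ok, 4→fails, 5→fails.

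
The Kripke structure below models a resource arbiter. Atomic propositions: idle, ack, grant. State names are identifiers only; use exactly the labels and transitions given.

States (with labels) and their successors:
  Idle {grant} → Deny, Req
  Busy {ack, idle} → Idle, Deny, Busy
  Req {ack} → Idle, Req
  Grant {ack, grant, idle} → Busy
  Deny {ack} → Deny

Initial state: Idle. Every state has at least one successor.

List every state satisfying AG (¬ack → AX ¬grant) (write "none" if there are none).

{Idle, Busy, Req, Grant, Deny}

States satisfying ¬ack → AX ¬grant: {Idle, Busy, Req, Grant, Deny}.
States satisfying AG (¬ack → AX ¬grant): {Idle, Busy, Req, Grant, Deny}.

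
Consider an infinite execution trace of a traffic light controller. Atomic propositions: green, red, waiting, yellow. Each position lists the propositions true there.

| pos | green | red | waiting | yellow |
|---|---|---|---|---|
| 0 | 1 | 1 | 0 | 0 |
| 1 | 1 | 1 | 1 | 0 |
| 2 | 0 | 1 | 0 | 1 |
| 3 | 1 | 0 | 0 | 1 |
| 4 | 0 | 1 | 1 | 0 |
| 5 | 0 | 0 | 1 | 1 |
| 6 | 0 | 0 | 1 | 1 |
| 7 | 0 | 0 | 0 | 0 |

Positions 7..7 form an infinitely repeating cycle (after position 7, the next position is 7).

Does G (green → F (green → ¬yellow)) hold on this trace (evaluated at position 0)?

Satisfied

green → F (green → ¬yellow) holds at every position 0..7, and those are all positions ever visited, so G (green → F (green → ¬yellow)) holds.
Positions where green holds: 0, 1, 3.
Check F (green → ¬yellow) at each: 0→ok, 1→ok, 3→ok.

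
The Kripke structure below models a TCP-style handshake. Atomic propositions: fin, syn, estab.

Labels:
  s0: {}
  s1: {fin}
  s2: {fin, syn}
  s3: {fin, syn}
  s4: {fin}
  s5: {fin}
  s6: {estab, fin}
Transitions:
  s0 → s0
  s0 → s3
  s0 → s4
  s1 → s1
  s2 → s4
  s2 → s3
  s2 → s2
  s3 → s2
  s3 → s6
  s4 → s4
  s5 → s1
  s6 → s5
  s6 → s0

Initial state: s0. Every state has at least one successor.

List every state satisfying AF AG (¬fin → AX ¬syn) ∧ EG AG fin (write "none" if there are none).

{s1, s4, s5}

States satisfying AG (¬fin → AX ¬syn): {s1, s4, s5}.
States satisfying AF AG (¬fin → AX ¬syn): {s1, s4, s5}.
States satisfying AG fin: {s1, s4, s5}.
States satisfying EG AG fin: {s1, s4, s5}.
States satisfying AF AG (¬fin → AX ¬syn) ∧ EG AG fin: {s1, s4, s5}.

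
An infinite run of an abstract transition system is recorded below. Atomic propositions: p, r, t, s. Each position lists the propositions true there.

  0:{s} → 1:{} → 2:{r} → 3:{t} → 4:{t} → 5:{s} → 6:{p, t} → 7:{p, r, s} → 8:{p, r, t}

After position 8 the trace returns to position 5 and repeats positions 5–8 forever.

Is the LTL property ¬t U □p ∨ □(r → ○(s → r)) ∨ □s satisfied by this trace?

Does not hold

s must hold at every position from 0 onward. It fails at position 1, so □s is false.
At position 0: ¬t U □p ∨ □(r → ○(s → r)) is false; □s is false; so ¬t U □p ∨ □(r → ○(s → r)) ∨ □s is false.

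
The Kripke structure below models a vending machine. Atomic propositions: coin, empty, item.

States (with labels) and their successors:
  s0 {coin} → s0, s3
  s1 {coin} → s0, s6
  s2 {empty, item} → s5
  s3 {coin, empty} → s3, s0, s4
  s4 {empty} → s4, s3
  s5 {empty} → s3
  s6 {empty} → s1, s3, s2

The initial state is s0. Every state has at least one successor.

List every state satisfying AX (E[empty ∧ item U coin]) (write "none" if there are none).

{s0, s5}

States satisfying E[empty ∧ item U coin]: {s0, s1, s3}.
States satisfying AX (E[empty ∧ item U coin]): {s0, s5}.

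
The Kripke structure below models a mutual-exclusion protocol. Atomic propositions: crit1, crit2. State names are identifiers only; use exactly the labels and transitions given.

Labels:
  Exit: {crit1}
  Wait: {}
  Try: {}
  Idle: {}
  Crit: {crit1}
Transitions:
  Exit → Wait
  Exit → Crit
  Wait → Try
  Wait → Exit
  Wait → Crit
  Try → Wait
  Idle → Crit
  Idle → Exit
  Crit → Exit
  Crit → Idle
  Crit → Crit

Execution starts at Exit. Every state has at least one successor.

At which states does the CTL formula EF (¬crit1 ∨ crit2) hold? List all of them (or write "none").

{Exit, Wait, Try, Idle, Crit}

States satisfying ¬crit1 ∨ crit2: {Wait, Try, Idle}.
States satisfying EF (¬crit1 ∨ crit2): {Exit, Wait, Try, Idle, Crit}.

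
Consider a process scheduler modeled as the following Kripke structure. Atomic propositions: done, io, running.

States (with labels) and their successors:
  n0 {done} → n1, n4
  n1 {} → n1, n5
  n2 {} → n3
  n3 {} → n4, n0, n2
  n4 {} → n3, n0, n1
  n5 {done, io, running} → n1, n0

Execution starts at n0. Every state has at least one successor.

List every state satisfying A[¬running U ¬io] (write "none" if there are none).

{n0, n1, n2, n3, n4}

States satisfying ¬running: {n0, n1, n2, n3, n4}.
States satisfying ¬io: {n0, n1, n2, n3, n4}.
States satisfying A[¬running U ¬io]: {n0, n1, n2, n3, n4}.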